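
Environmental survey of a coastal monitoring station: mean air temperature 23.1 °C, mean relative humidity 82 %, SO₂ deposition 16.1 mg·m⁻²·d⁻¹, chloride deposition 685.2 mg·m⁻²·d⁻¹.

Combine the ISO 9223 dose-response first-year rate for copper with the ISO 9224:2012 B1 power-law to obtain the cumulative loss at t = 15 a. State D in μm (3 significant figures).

copper: f(T) = -0.080·(T−10) [T>10 °C] = -1.0480
  Pd branch = 0.0053·Pd^0.26·e^(0.059·RH+f) = 0.4831 μm/a
  Cl⁻ term: 0.01025·685.2^0.27·exp(0.036·82+0.049·23.1) = 3.548
  sum: 0.4831 + 3.548 → r_corr = 4.031 μm/a
Long-term exponent b (ISO 9224 Table 2, B1) = 0.667
  D(15) = 4.031 × 15^0.667 = 4.031 × 6.088 = 24.54 μm

D(15) = 24.5 μm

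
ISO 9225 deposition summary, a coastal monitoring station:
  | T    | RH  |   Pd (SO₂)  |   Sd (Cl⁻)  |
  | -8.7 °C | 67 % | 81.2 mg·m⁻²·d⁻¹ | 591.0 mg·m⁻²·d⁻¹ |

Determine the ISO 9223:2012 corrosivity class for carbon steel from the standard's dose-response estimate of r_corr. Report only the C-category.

carbon steel: f(T) = +0.150·(T−10) [T≤10 °C] = -2.8050
  Pd branch = 1.77·Pd^0.52·e^(0.02·RH+f) = 4.024 μm/a
  Cl⁻ term: 0.102·591.0^0.62·exp(0.033·67+0.04·-8.7) = 34.36
  sum: 4.024 + 34.36 → r_corr = 38.39 μm/a
38.4 μm/a falls in (25, 50] for carbon steel → category C3

C3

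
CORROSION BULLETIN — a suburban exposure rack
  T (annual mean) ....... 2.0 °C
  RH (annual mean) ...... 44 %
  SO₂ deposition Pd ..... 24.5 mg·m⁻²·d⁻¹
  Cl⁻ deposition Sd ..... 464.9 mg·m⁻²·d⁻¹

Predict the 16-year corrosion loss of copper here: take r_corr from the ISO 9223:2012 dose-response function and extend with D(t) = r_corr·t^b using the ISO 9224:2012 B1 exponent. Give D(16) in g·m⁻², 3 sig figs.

copper: temperature factor f = +0.126·(-8.0) = -1.0080
  Pd branch = 0.0053·Pd^0.26·e^(0.059·RH+f) = 0.05958 μm/a
  Sd branch = 0.01025·Sd^0.27·e^(0.036·RH+0.049·T) = 0.2893 μm/a
  sum: 0.05958 + 0.2893 → r_corr = 0.3489 μm/a
Power-law: D(16) = r_corr · 16^0.667
  D(16) = 0.3489 × 16^0.667 = 0.3489 × 6.355 = 2.218 μm
  Mass loss = 2.218 μm × 8.96 g/cm³ = 19.87 g·m⁻²

D(16) = 19.9 g·m⁻²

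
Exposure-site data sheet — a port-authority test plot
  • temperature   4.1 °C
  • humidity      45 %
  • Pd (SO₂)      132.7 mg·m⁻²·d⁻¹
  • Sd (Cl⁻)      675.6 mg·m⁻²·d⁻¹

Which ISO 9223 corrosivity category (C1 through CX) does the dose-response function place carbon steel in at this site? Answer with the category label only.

C4

carbon steel: f(T) = +0.150·(T−10) [T≤10 °C] = -0.8850
  Pd branch = 1.77·Pd^0.52·e^(0.02·RH+f) = 22.82 μm/a
  Sd branch = 0.102·Sd^0.62·e^(0.033·RH+0.04·T) = 30.14 μm/a
  r_corr = 22.82 + 30.14 = 52.96 μm/a
53 μm/a falls in (50, 80] for carbon steel → category C4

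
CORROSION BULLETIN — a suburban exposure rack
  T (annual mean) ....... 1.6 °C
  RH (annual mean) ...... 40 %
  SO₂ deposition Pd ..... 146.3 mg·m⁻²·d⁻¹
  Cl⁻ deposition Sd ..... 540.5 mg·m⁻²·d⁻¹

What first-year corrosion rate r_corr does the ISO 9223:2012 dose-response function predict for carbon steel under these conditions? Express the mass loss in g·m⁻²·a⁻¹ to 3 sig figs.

carbon steel: temperature factor f = +0.150·(-8.4) = -1.2600
  SO₂ term: 1.77·146.3^0.52·exp(0.02·40-1.2600) = 14.93
  Sd branch = 0.102·Sd^0.62·e^(0.033·RH+0.04·T) = 20.14 μm/a
  r_corr = 14.93 + 20.14 = 35.07 μm/a
Convert to mass loss: 35.07 μm/a × 7.85 g/cm³ = 275.3 g·m⁻²·a⁻¹

r_corr = 275 g·m⁻²·a⁻¹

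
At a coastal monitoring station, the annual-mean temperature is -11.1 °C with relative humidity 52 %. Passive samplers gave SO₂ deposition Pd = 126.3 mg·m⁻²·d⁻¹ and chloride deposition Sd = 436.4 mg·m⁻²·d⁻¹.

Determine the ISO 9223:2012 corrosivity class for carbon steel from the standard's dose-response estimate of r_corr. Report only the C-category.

C2

carbon steel: temperature factor f = +0.150·(-21.1) = -3.1650
  Pd branch = 1.77·Pd^0.52·e^(0.02·RH+f) = 2.617 μm/a
  Sd branch = 0.102·Sd^0.62·e^(0.033·RH+0.04·T) = 15.77 μm/a
  sum: 2.617 + 15.77 → r_corr = 18.38 μm/a
18.4 μm/a falls in (1.3, 25] for carbon steel → category C2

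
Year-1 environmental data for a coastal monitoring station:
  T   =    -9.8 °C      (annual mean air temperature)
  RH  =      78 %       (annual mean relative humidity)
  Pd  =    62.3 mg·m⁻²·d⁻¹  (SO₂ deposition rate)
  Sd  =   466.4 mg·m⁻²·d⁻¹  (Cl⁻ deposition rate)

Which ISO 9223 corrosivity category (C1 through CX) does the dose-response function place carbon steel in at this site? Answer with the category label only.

C3

carbon steel: T≤10 °C ⇒ hinge +0.150·(-9.8−10) = -2.9700
  Pd branch = 1.77·Pd^0.52·e^(0.02·RH+f) = 3.705 μm/a
  Sd branch = 0.102·Sd^0.62·e^(0.033·RH+0.04·T) = 40.82 μm/a
  r_corr = 3.705 + 40.82 = 44.52 μm/a
44.5 μm/a falls in (25, 50] for carbon steel → category C3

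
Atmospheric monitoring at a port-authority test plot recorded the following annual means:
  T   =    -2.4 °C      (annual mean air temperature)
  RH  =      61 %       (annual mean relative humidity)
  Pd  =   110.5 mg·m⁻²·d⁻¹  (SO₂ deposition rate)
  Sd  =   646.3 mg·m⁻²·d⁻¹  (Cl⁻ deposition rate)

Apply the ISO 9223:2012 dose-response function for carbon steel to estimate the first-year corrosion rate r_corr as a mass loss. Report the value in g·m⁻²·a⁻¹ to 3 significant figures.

r_corr = 386 g·m⁻²·a⁻¹

carbon steel: f(T) = +0.150·(T−10) [T≤10 °C] = -1.8600
  sulphur-dioxide contribution → 10.78 μm/a
  chloride contribution → 38.34 μm/a
  total first-year rate 49.12 μm/a
Convert to mass loss: 49.12 μm/a × 7.85 g/cm³ = 385.6 g·m⁻²·a⁻¹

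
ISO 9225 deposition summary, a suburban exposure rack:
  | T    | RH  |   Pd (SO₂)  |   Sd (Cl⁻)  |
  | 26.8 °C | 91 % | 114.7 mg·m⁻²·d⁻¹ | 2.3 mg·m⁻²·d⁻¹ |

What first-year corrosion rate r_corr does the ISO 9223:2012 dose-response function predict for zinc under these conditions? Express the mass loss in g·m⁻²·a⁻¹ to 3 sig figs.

zinc: temperature factor f = -0.071·(16.8) = -1.1928
  Pd branch = 0.0129·Pd^0.44·e^(0.046·RH+f) = 2.074 μm/a
  Sd branch = 0.0175·Sd^0.57·e^(0.008·RH+0.085·T) = 0.5685 μm/a
  r_corr = 2.074 + 0.5685 = 2.642 μm/a
Convert to mass loss: 2.642 μm/a × 7.14 g/cm³ = 18.86 g·m⁻²·a⁻¹

r_corr = 18.9 g·m⁻²·a⁻¹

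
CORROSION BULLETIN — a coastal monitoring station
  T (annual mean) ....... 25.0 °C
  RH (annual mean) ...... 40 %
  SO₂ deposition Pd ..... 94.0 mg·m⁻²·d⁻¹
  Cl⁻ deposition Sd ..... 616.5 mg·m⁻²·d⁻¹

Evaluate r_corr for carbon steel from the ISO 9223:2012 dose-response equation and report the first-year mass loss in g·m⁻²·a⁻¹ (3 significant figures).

carbon steel: f(T) = -0.054·(T−10) [T>10 °C] = -0.8100
  sulphur-dioxide contribution → 18.61 μm/a
  chloride contribution → 55.71 μm/a
  total first-year rate 74.31 μm/a
Convert to mass loss: 74.31 μm/a × 7.85 g/cm³ = 583.4 g·m⁻²·a⁻¹

r_corr = 583 g·m⁻²·a⁻¹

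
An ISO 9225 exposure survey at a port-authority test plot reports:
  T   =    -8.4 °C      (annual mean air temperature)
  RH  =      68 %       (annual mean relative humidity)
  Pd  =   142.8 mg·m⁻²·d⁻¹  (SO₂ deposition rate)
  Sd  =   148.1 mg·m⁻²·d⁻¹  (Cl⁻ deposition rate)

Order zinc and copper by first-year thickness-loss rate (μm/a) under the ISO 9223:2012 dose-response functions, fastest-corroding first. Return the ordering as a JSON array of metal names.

["zinc", "copper"]

zinc: f(T) = +0.038·(T−10) [T≤10 °C] = -0.6992
  sulphur-dioxide contribution → 1.299 μm/a
  chloride contribution → 0.2549 μm/a
  total first-year rate 1.554 μm/a
copper: temperature factor f = +0.126·(-18.4) = -2.3184
  sulphur-dioxide contribution → 0.1047 μm/a
  chloride contribution → 0.3028 μm/a
  total first-year rate 0.4075 μm/a
Ordering by μm/a: zinc (1.55) > copper (0.408)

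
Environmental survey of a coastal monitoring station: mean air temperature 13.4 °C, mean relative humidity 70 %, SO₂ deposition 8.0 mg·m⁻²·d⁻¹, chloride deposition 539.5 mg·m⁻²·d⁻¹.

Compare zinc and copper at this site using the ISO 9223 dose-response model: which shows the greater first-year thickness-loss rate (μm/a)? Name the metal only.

zinc

zinc: temperature factor f = -0.071·(3.4) = -0.2414
  sulphur-dioxide contribution → 0.6332 μm/a
  chloride contribution → 3.453 μm/a
  ⇒ r_corr(zinc) = 4.086 μm/a
copper: temperature factor f = -0.080·(3.4) = -0.2720
  sulphur-dioxide contribution → 0.4311 μm/a
  chloride contribution → 1.343 μm/a
  ⇒ r_corr(copper) = 1.774 μm/a
Ordering by μm/a: zinc (4.09) > copper (1.77)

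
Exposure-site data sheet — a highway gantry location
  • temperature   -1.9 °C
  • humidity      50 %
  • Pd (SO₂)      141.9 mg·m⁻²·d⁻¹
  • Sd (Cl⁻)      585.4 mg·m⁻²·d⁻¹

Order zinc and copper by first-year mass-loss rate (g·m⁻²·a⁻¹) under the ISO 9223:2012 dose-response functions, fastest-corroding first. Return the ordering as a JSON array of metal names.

["zinc", "copper"]

zinc: T≤10 °C ⇒ hinge +0.038·(-1.9−10) = -0.4522
  sulphur-dioxide contribution → 0.7244 μm/a
  chloride contribution → 0.8396 μm/a
  total first-year rate 1.564 μm/a
  mass loss = 1.564 μm/a × 7.14 g/cm³ = 11.17 g·m⁻²·a⁻¹
copper: f(T) = +0.126·(T−10) [T≤10 °C] = -1.4994
  sulphur-dioxide contribution → 0.08199 μm/a
  chloride contribution → 0.3157 μm/a
  ⇒ r_corr(copper) = 0.3977 μm/a
  mass loss = 0.3977 μm/a × 8.96 g/cm³ = 3.563 g·m⁻²·a⁻¹
Ordering by g·m⁻²·a⁻¹: zinc (11.2) > copper (3.56)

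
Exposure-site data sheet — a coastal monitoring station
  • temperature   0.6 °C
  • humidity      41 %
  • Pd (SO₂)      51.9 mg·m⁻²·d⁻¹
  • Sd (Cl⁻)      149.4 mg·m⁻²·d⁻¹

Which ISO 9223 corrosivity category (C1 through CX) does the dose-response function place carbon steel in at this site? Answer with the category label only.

carbon steel: temperature factor f = +0.150·(-9.4) = -1.4100
  sulphur-dioxide contribution → 7.649 μm/a
  chloride contribution → 9.01 μm/a
  ⇒ r_corr(carbon steel) = 16.66 μm/a
16.7 μm/a falls in (1.3, 25] for carbon steel → category C2

C2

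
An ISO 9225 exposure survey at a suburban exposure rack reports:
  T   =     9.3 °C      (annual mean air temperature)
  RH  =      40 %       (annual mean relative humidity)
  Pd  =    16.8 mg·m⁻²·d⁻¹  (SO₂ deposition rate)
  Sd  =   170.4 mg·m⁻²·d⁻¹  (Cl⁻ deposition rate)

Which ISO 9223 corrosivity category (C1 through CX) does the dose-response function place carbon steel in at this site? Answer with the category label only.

C3

carbon steel: f(T) = +0.150·(T−10) [T≤10 °C] = -0.1050
  sulphur-dioxide contribution → 15.38 μm/a
  chloride contribution → 13.39 μm/a
  total first-year rate 28.78 μm/a
ISO 9223 Table 2 (carbon steel): 25 < 28.8 ≤ 50 μm/a ⇒ C3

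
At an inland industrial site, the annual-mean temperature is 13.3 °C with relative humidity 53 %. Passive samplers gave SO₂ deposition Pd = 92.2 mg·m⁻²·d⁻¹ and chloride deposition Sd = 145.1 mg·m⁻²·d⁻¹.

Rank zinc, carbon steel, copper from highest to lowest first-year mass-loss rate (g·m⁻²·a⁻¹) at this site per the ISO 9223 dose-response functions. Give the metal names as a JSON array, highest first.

["carbon steel", "zinc", "copper"]

zinc: T>10 °C ⇒ hinge -0.071·(13.3−10) = -0.2343
  SO₂ term: 0.0129·92.2^0.44·exp(0.046·53-0.2343) = 0.8553
  Sd branch = 0.0175·Sd^0.57·e^(0.008·RH+0.085·T) = 1.414 μm/a
  sum: 0.8553 + 1.414 → r_corr = 2.269 μm/a
  mass loss = 2.269 μm/a × 7.14 g/cm³ = 16.2 g·m⁻²·a⁻¹
carbon steel: temperature factor f = -0.054·(3.3) = -0.1782
  Pd branch = 1.77·Pd^0.52·e^(0.02·RH+f) = 44.94 μm/a
  Sd branch = 0.102·Sd^0.62·e^(0.033·RH+0.04·T) = 21.85 μm/a
  sum: 44.94 + 21.85 → r_corr = 66.79 μm/a
  mass loss = 66.79 μm/a × 7.85 g/cm³ = 524.3 g·m⁻²·a⁻¹
copper: temperature factor f = -0.080·(3.3) = -0.2640
  SO₂ term: 0.0053·92.2^0.26·exp(0.059·53-0.2640) = 0.3009
  Sd branch = 0.01025·Sd^0.27·e^(0.036·RH+0.049·T) = 0.5082 μm/a
  sum: 0.3009 + 0.5082 → r_corr = 0.8092 μm/a
  mass loss = 0.8092 μm/a × 8.96 g/cm³ = 7.25 g·m⁻²·a⁻¹
Ordering by g·m⁻²·a⁻¹: carbon steel (524) > zinc (16.2) > copper (7.25)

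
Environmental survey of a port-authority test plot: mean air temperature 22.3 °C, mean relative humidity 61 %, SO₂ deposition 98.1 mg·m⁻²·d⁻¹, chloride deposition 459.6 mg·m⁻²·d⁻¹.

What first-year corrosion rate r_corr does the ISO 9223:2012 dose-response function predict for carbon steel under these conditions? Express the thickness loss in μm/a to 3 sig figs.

r_corr = 117 μm/a

carbon steel: T>10 °C ⇒ hinge -0.054·(22.3−10) = -0.6642
  SO₂ term: 1.77·98.1^0.52·exp(0.02·61-0.6642) = 33.5
  Sd branch = 0.102·Sd^0.62·e^(0.033·RH+0.04·T) = 83.35 μm/a
  r_corr = 33.5 + 83.35 = 116.8 μm/a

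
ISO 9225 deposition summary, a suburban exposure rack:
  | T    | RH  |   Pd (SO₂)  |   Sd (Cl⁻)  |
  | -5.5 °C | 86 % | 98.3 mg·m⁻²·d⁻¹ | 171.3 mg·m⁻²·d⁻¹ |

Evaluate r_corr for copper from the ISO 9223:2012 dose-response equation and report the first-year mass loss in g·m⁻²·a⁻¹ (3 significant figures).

r_corr = 9.77 g·m⁻²·a⁻¹

copper: temperature factor f = +0.126·(-15.5) = -1.9530
  Pd branch = 0.0053·Pd^0.26·e^(0.059·RH+f) = 0.3961 μm/a
  Cl⁻ term: 0.01025·171.3^0.27·exp(0.036·86+0.049·-5.5) = 0.694
  sum: 0.3961 + 0.694 → r_corr = 1.09 μm/a
Convert to mass loss: 1.09 μm/a × 8.96 g/cm³ = 9.767 g·m⁻²·a⁻¹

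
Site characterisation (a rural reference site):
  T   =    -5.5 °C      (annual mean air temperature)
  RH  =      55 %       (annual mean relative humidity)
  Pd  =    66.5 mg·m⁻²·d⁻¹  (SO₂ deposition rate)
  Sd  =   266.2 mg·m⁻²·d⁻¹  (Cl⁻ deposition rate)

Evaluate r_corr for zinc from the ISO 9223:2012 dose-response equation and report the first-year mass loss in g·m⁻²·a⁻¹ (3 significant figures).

r_corr = 7.00 g·m⁻²·a⁻¹

zinc: T≤10 °C ⇒ hinge +0.038·(-5.5−10) = -0.5890
  SO₂ term: 0.0129·66.5^0.44·exp(0.046·55-0.5890) = 0.5696
  Sd branch = 0.0175·Sd^0.57·e^(0.008·RH+0.085·T) = 0.4106 μm/a
  sum: 0.5696 + 0.4106 → r_corr = 0.9803 μm/a
Convert to mass loss: 0.9803 μm/a × 7.14 g/cm³ = 6.999 g·m⁻²·a⁻¹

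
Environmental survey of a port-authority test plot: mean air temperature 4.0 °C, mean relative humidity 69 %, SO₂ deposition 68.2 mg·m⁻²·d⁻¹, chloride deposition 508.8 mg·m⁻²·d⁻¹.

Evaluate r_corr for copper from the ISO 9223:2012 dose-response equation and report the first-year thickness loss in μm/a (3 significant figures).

copper: f(T) = +0.126·(T−10) [T≤10 °C] = -0.7560
  sulphur-dioxide contribution → 0.4373 μm/a
  chloride contribution → 0.8043 μm/a
  total first-year rate 1.242 μm/a

r_corr = 1.24 μm/a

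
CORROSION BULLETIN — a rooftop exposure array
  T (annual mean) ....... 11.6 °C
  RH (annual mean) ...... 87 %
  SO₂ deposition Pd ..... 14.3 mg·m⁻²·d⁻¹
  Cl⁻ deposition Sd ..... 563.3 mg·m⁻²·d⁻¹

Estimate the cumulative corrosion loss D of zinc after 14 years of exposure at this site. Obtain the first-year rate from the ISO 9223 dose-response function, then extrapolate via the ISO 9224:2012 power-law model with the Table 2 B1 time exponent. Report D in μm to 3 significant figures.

D(14) = 47.1 μm

zinc: f(T) = -0.071·(T−10) [T>10 °C] = -0.1136
  Pd branch = 0.0129·Pd^0.44·e^(0.046·RH+f) = 2.031 μm/a
  Sd branch = 0.0175·Sd^0.57·e^(0.008·RH+0.085·T) = 3.479 μm/a
  sum: 2.031 + 3.479 → r_corr = 5.51 μm/a
Long-term exponent b (ISO 9224 Table 2, B1) = 0.813
  D(14) = 5.51 × 14^0.813 = 5.51 × 8.547 = 47.09 μm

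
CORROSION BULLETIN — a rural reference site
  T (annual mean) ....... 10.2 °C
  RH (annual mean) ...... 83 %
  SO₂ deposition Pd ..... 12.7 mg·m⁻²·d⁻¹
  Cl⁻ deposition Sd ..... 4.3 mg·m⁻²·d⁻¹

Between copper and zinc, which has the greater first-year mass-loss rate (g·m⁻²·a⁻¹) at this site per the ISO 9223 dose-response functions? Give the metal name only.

copper

copper: T>10 °C ⇒ hinge -0.080·(10.2−10) = -0.0160
  sulphur-dioxide contribution → 1.352 μm/a
  chloride contribution → 0.4972 μm/a
  total first-year rate 1.849 μm/a
  mass loss = 1.849 μm/a × 8.96 g/cm³ = 16.57 g·m⁻²·a⁻¹
zinc: temperature factor f = -0.071·(0.2) = -0.0142
  sulphur-dioxide contribution → 1.771 μm/a
  chloride contribution → 0.1858 μm/a
  ⇒ r_corr(zinc) = 1.957 μm/a
  mass loss = 1.957 μm/a × 7.14 g/cm³ = 13.97 g·m⁻²·a⁻¹
Ordering by g·m⁻²·a⁻¹: copper (16.6) > zinc (14)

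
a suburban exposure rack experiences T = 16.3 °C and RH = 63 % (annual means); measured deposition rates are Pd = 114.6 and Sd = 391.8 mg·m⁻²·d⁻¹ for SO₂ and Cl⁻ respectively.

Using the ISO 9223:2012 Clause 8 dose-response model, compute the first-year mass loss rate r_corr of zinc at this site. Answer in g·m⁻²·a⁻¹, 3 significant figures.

zinc: f(T) = -0.071·(T−10) [T>10 °C] = -0.4473
  sulphur-dioxide contribution → 1.205 μm/a
  chloride contribution → 3.481 μm/a
  total first-year rate 4.686 μm/a
Convert to mass loss: 4.686 μm/a × 7.14 g/cm³ = 33.46 g·m⁻²·a⁻¹

r_corr = 33.5 g·m⁻²·a⁻¹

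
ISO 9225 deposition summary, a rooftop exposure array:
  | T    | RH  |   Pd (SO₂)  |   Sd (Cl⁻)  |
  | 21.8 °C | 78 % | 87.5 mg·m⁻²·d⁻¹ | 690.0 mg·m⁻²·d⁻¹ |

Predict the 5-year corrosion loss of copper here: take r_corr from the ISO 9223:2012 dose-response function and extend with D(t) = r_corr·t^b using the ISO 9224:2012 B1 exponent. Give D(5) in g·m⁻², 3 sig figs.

D(5) = 92.9 g·m⁻²

copper: T>10 °C ⇒ hinge -0.080·(21.8−10) = -0.9440
  Pd branch = 0.0053·Pd^0.26·e^(0.059·RH+f) = 0.6574 μm/a
  Cl⁻ term: 0.01025·690.0^0.27·exp(0.036·78+0.049·21.8) = 2.888
  r_corr = 0.6574 + 2.888 = 3.546 μm/a
ISO 9224: D(t) = r_corr · t^b with b = 0.667 (copper, B1)
  D(5) = 3.546 × 5^0.667 = 3.546 × 2.926 = 10.37 μm
  Mass loss = 10.37 μm × 8.96 g/cm³ = 92.94 g·m⁻²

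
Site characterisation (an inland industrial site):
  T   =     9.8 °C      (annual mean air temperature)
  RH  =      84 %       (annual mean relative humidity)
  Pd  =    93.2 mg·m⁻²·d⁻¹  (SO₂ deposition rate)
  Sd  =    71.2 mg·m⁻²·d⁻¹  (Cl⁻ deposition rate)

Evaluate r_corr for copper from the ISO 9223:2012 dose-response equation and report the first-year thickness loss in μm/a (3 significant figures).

copper: f(T) = +0.126·(T−10) [T≤10 °C] = -0.0252
  SO₂ term: 0.0053·93.2^0.26·exp(0.059·84-0.0252) = 2.386
  Cl⁻ term: 0.01025·71.2^0.27·exp(0.036·84+0.049·9.8) = 1.078
  r_corr = 2.386 + 1.078 = 3.465 μm/a

r_corr = 3.46 μm/a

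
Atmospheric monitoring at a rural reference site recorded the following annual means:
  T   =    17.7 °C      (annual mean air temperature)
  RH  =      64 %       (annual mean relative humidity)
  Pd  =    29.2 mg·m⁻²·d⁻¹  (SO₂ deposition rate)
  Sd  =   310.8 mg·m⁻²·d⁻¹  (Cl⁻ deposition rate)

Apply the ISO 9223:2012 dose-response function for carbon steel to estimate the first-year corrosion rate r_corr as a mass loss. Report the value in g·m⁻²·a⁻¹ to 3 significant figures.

r_corr = 662 g·m⁻²·a⁻¹

carbon steel: temperature factor f = -0.054·(7.7) = -0.4158
  Pd branch = 1.77·Pd^0.52·e^(0.02·RH+f) = 24.28 μm/a
  Cl⁻ term: 0.102·310.8^0.62·exp(0.033·64+0.04·17.7) = 60.07
  sum: 24.28 + 60.07 → r_corr = 84.35 μm/a
Convert to mass loss: 84.35 μm/a × 7.85 g/cm³ = 662.2 g·m⁻²·a⁻¹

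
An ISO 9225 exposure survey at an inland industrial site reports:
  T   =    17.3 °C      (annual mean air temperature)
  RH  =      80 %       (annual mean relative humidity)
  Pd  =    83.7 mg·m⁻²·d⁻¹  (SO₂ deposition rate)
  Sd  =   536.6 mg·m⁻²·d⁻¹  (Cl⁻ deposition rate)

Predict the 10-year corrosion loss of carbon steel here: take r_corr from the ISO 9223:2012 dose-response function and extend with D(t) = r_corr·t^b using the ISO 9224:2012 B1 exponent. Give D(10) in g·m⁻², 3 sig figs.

D(10) = 5.23e+03 g·m⁻²

carbon steel: f(T) = -0.054·(T−10) [T>10 °C] = -0.3942
  sulphur-dioxide contribution → 59.08 μm/a
  chloride contribution → 140.6 μm/a
  ⇒ r_corr(carbon steel) = 199.7 μm/a
Long-term exponent b (ISO 9224 Table 2, B1) = 0.523
  D(10) = 199.7 × 10^0.523 = 199.7 × 3.334 = 665.9 μm
  Mass loss = 665.9 μm × 7.85 g/cm³ = 5227 g·m⁻²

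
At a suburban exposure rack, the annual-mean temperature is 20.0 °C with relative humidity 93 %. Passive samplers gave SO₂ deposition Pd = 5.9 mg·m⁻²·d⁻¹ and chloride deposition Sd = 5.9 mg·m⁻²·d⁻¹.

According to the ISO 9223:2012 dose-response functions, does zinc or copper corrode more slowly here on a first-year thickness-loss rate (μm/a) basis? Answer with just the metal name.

zinc: T>10 °C ⇒ hinge -0.071·(20.0−10) = -0.7100
  Pd branch = 0.0129·Pd^0.44·e^(0.046·RH+f) = 0.9985 μm/a
  Cl⁻ term: 0.0175·5.9^0.57·exp(0.008·93+0.085·20.0) = 0.5544
  sum: 0.9985 + 0.5544 → r_corr = 1.553 μm/a
copper: f(T) = -0.080·(T−10) [T>10 °C] = -0.8000
  SO₂ term: 0.0053·5.9^0.26·exp(0.059·93-0.8000) = 0.9125
  Cl⁻ term: 0.01025·5.9^0.27·exp(0.036·93+0.049·20.0) = 1.255
  r_corr = 0.9125 + 1.255 = 2.167 μm/a
Ordering by μm/a: copper (2.17) > zinc (1.55)

zinc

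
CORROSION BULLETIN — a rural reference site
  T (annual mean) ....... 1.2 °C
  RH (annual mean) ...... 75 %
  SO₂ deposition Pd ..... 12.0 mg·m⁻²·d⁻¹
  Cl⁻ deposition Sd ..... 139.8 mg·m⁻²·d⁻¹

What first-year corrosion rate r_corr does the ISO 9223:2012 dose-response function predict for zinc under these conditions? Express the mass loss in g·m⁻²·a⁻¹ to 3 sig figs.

r_corr = 10.4 g·m⁻²·a⁻¹

zinc: T≤10 °C ⇒ hinge +0.038·(1.2−10) = -0.3344
  Pd branch = 0.0129·Pd^0.44·e^(0.046·RH+f) = 0.868 μm/a
  Cl⁻ term: 0.0175·139.8^0.57·exp(0.008·75+0.085·1.2) = 0.59
  r_corr = 0.868 + 0.59 = 1.458 μm/a
Convert to mass loss: 1.458 μm/a × 7.14 g/cm³ = 10.41 g·m⁻²·a⁻¹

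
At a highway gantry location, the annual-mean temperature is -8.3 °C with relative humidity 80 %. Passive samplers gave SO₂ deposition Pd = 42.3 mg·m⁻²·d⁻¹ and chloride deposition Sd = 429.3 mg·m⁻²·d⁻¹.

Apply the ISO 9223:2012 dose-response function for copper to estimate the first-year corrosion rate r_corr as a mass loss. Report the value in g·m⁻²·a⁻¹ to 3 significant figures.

copper: temperature factor f = +0.126·(-18.3) = -2.3058
  sulphur-dioxide contribution → 0.1569 μm/a
  chloride contribution → 0.6248 μm/a
  total first-year rate 0.7816 μm/a
Convert to mass loss: 0.7816 μm/a × 8.96 g/cm³ = 7.004 g·m⁻²·a⁻¹

r_corr = 7.00 g·m⁻²·a⁻¹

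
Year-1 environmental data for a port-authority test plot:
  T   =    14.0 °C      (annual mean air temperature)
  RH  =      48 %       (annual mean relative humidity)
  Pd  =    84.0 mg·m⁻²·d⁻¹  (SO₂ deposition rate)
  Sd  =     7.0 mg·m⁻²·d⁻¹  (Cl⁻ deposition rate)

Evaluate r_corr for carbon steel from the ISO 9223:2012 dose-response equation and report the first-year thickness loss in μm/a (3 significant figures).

carbon steel: temperature factor f = -0.054·(4.0) = -0.2160
  sulphur-dioxide contribution → 37.3 μm/a
  chloride contribution → 2.909 μm/a
  total first-year rate 40.21 μm/a

r_corr = 40.2 μm/a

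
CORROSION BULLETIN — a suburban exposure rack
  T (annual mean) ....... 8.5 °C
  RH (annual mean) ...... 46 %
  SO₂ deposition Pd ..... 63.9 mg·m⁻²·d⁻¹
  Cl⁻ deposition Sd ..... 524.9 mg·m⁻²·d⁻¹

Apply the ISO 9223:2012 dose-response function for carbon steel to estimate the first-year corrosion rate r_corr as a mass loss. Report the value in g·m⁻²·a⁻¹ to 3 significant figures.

carbon steel: f(T) = +0.150·(T−10) [T≤10 °C] = -0.2250
  Pd branch = 1.77·Pd^0.52·e^(0.02·RH+f) = 30.81 μm/a
  Cl⁻ term: 0.102·524.9^0.62·exp(0.033·46+0.04·8.5) = 31.77
  r_corr = 30.81 + 31.77 = 62.57 μm/a
Convert to mass loss: 62.57 μm/a × 7.85 g/cm³ = 491.2 g·m⁻²·a⁻¹

r_corr = 491 g·m⁻²·a⁻¹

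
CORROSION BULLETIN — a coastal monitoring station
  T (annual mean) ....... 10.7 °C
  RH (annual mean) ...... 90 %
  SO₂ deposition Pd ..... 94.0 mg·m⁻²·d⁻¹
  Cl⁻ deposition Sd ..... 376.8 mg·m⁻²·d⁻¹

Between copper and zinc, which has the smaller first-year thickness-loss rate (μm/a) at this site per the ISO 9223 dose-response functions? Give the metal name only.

copper

copper: f(T) = -0.080·(T−10) [T>10 °C] = -0.0560
  sulphur-dioxide contribution → 3.304 μm/a
  chloride contribution → 2.193 μm/a
  total first-year rate 5.497 μm/a
zinc: temperature factor f = -0.071·(0.7) = -0.0497
  sulphur-dioxide contribution → 5.691 μm/a
  chloride contribution → 2.625 μm/a
  ⇒ r_corr(zinc) = 8.315 μm/a
Ordering by μm/a: zinc (8.32) > copper (5.5)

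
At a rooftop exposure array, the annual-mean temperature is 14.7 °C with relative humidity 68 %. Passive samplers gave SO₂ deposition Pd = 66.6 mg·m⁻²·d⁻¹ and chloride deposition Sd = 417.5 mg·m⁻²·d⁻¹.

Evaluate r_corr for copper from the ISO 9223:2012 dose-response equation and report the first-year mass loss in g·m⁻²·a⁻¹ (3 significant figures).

copper: T>10 °C ⇒ hinge -0.080·(14.7−10) = -0.3760
  Pd branch = 0.0053·Pd^0.26·e^(0.059·RH+f) = 0.5991 μm/a
  Cl⁻ term: 0.01025·417.5^0.27·exp(0.036·68+0.049·14.7) = 1.242
  r_corr = 0.5991 + 1.242 = 1.842 μm/a
Convert to mass loss: 1.842 μm/a × 8.96 g/cm³ = 16.5 g·m⁻²·a⁻¹

r_corr = 16.5 g·m⁻²·a⁻¹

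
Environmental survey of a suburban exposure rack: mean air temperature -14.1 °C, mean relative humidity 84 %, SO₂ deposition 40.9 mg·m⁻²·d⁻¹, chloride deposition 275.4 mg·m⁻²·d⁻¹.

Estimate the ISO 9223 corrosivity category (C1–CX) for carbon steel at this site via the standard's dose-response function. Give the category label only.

C3

carbon steel: T≤10 °C ⇒ hinge +0.150·(-14.1−10) = -3.6150
  sulphur-dioxide contribution → 1.761 μm/a
  chloride contribution → 30.22 μm/a
  ⇒ r_corr(carbon steel) = 31.98 μm/a
ISO 9223 Table 2 (carbon steel): 25 < 32 ≤ 50 μm/a ⇒ C3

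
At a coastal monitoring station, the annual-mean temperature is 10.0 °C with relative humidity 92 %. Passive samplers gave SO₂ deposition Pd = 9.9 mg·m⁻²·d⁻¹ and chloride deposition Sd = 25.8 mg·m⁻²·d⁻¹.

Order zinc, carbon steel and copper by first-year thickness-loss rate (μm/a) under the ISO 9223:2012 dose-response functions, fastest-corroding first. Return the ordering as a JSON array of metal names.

["carbon steel", "copper", "zinc"]

zinc: temperature factor f = +0.038·(0.0) = +0.0000
  Pd branch = 0.0129·Pd^0.44·e^(0.046·RH+f) = 2.436 μm/a
  Sd branch = 0.0175·Sd^0.57·e^(0.008·RH+0.085·T) = 0.5451 μm/a
  sum: 2.436 + 0.5451 → r_corr = 2.981 μm/a
carbon steel: temperature factor f = +0.150·(0.0) = +0.0000
  Pd branch = 1.77·Pd^0.52·e^(0.02·RH+f) = 36.71 μm/a
  Sd branch = 0.102·Sd^0.62·e^(0.033·RH+0.04·T) = 23.77 μm/a
  sum: 36.71 + 23.77 → r_corr = 60.48 μm/a
copper: f(T) = +0.126·(T−10) [T≤10 °C] = +0.0000
  Pd branch = 0.0053·Pd^0.26·e^(0.059·RH+f) = 2.19 μm/a
  Sd branch = 0.01025·Sd^0.27·e^(0.036·RH+0.049·T) = 1.104 μm/a
  sum: 2.19 + 1.104 → r_corr = 3.294 μm/a
Ordering by μm/a: carbon steel (60.5) > copper (3.29) > zinc (2.98)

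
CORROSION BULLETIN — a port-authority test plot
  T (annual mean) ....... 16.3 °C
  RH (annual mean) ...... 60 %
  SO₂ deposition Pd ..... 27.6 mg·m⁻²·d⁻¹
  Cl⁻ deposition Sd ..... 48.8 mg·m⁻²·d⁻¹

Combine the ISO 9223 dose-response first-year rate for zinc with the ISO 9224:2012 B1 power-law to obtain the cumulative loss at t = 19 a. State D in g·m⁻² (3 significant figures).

D(19) = 125 g·m⁻²

zinc: f(T) = -0.071·(T−10) [T>10 °C] = -0.4473
  Pd branch = 0.0129·Pd^0.44·e^(0.046·RH+f) = 0.561 μm/a
  Sd branch = 0.0175·Sd^0.57·e^(0.008·RH+0.085·T) = 1.037 μm/a
  sum: 0.561 + 1.037 → r_corr = 1.598 μm/a
ISO 9224: D(t) = r_corr · t^b with b = 0.813 (zinc, B1)
  D(19) = 1.598 × 19^0.813 = 1.598 × 10.96 = 17.5 μm
  Mass loss = 17.5 μm × 7.14 g/cm³ = 125 g·m⁻²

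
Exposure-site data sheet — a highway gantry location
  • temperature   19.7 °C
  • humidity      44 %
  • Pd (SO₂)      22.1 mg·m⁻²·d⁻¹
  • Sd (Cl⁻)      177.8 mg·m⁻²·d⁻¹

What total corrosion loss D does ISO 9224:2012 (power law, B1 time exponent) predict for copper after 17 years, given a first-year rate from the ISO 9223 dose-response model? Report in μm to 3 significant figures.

copper: f(T) = -0.080·(T−10) [T>10 °C] = -0.7760
  SO₂ term: 0.0053·22.1^0.26·exp(0.059·44-0.7760) = 0.07315
  Sd branch = 0.01025·Sd^0.27·e^(0.036·RH+0.049·T) = 0.5313 μm/a
  sum: 0.07315 + 0.5313 → r_corr = 0.6045 μm/a
Power-law: D(17) = r_corr · 17^0.667
  D(17) = 0.6045 × 17^0.667 = 0.6045 × 6.618 = 4 μm

D(17) = 4.00 μm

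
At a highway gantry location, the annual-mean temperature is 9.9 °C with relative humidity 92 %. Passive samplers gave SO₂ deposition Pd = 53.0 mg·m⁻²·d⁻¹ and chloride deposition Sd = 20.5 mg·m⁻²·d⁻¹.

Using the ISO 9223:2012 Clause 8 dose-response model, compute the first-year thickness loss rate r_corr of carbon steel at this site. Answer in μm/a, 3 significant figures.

carbon steel: T≤10 °C ⇒ hinge +0.150·(9.9−10) = -0.0150
  Pd branch = 1.77·Pd^0.52·e^(0.02·RH+f) = 86.53 μm/a
  Cl⁻ term: 0.102·20.5^0.62·exp(0.033·92+0.04·9.9) = 20.53
  r_corr = 86.53 + 20.53 = 107.1 μm/a

r_corr = 107 μm/a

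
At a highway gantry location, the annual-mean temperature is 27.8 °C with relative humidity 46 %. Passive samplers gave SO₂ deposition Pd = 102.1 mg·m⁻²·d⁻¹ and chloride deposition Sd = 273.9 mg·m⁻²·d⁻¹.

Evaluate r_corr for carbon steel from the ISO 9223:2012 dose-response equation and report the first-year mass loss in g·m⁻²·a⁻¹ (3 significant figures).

carbon steel: temperature factor f = -0.054·(17.8) = -0.9612
  sulphur-dioxide contribution → 18.83 μm/a
  chloride contribution → 45.93 μm/a
  ⇒ r_corr(carbon steel) = 64.76 μm/a
Convert to mass loss: 64.76 μm/a × 7.85 g/cm³ = 508.3 g·m⁻²·a⁻¹

r_corr = 508 g·m⁻²·a⁻¹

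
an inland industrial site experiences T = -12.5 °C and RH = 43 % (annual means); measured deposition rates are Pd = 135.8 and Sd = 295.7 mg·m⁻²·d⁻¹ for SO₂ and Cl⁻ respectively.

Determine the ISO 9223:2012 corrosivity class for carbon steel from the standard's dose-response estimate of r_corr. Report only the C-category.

carbon steel: temperature factor f = +0.150·(-22.5) = -3.3750
  sulphur-dioxide contribution → 1.84 μm/a
  chloride contribution → 8.703 μm/a
  total first-year rate 10.54 μm/a
ISO 9223 Table 2 (carbon steel): 1.3 < 10.5 ≤ 25 μm/a ⇒ C2

C2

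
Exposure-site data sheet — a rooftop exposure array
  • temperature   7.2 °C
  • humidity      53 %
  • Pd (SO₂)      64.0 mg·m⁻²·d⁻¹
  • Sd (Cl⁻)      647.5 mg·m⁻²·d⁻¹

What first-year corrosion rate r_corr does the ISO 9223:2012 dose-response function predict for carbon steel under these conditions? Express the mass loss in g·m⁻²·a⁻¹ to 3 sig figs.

r_corr = 569 g·m⁻²·a⁻¹

carbon steel: T≤10 °C ⇒ hinge +0.150·(7.2−10) = -0.4200
  Pd branch = 1.77·Pd^0.52·e^(0.02·RH+f) = 29.18 μm/a
  Sd branch = 0.102·Sd^0.62·e^(0.033·RH+0.04·T) = 43.27 μm/a
  r_corr = 29.18 + 43.27 = 72.46 μm/a
Convert to mass loss: 72.46 μm/a × 7.85 g/cm³ = 568.8 g·m⁻²·a⁻¹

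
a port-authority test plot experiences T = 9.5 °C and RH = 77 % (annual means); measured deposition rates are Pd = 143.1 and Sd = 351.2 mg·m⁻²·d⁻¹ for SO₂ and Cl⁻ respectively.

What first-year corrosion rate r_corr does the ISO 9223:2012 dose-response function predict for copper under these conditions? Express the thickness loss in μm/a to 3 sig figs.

r_corr = 2.97 μm/a

copper: f(T) = +0.126·(T−10) [T≤10 °C] = -0.0630
  sulphur-dioxide contribution → 1.7 μm/a
  chloride contribution → 1.271 μm/a
  total first-year rate 2.97 μm/a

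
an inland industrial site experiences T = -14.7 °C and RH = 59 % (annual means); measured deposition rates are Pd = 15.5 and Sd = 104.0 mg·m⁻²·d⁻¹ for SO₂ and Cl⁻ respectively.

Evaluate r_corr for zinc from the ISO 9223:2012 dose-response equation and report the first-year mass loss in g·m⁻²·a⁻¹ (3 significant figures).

zinc: temperature factor f = +0.038·(-24.7) = -0.9386
  sulphur-dioxide contribution → 0.2543 μm/a
  chloride contribution → 0.1135 μm/a
  total first-year rate 0.3678 μm/a
Convert to mass loss: 0.3678 μm/a × 7.14 g/cm³ = 2.626 g·m⁻²·a⁻¹

r_corr = 2.63 g·m⁻²·a⁻¹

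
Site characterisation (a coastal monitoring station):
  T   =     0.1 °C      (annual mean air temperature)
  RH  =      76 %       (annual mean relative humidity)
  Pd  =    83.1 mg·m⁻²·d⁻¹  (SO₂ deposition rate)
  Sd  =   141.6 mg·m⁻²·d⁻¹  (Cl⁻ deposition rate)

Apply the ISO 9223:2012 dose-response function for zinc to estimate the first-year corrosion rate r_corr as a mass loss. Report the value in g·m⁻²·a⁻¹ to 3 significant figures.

zinc: f(T) = +0.038·(T−10) [T≤10 °C] = -0.3762
  SO₂ term: 0.0129·83.1^0.44·exp(0.046·76-0.3762) = 2.042
  Cl⁻ term: 0.0175·141.6^0.57·exp(0.008·76+0.085·0.1) = 0.5456
  sum: 2.042 + 0.5456 → r_corr = 2.588 μm/a
Convert to mass loss: 2.588 μm/a × 7.14 g/cm³ = 18.48 g·m⁻²·a⁻¹

r_corr = 18.5 g·m⁻²·a⁻¹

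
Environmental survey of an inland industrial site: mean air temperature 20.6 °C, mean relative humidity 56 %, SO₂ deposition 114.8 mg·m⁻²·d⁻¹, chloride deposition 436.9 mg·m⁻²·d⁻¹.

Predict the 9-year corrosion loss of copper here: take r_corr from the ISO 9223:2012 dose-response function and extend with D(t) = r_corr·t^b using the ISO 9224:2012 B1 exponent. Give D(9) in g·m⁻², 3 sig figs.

copper: T>10 °C ⇒ hinge -0.080·(20.6−10) = -0.8480
  Pd branch = 0.0053·Pd^0.26·e^(0.059·RH+f) = 0.2121 μm/a
  Sd branch = 0.01025·Sd^0.27·e^(0.036·RH+0.049·T) = 1.09 μm/a
  sum: 0.2121 + 1.09 → r_corr = 1.302 μm/a
Power-law: D(9) = r_corr · 9^0.667
  D(9) = 1.302 × 9^0.667 = 1.302 × 4.33 = 5.639 μm
  Mass loss = 5.639 μm × 8.96 g/cm³ = 50.53 g·m⁻²

D(9) = 50.5 g·m⁻²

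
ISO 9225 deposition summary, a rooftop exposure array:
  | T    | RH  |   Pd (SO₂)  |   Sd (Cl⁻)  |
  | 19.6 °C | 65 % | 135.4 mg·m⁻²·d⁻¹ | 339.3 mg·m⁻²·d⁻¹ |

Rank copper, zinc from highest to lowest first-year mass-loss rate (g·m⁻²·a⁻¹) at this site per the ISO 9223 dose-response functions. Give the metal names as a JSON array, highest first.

copper: temperature factor f = -0.080·(9.6) = -0.7680
  SO₂ term: 0.0053·135.4^0.26·exp(0.059·65-0.7680) = 0.4078
  Cl⁻ term: 0.01025·339.3^0.27·exp(0.036·65+0.049·19.6) = 1.341
  sum: 0.4078 + 1.341 → r_corr = 1.749 μm/a
  mass loss = 1.749 μm/a × 8.96 g/cm³ = 15.67 g·m⁻²·a⁻¹
zinc: T>10 °C ⇒ hinge -0.071·(19.6−10) = -0.6816
  SO₂ term: 0.0129·135.4^0.44·exp(0.046·65-0.6816) = 1.125
  Sd branch = 0.0175·Sd^0.57·e^(0.008·RH+0.085·T) = 4.314 μm/a
  sum: 1.125 + 4.314 → r_corr = 5.438 μm/a
  mass loss = 5.438 μm/a × 7.14 g/cm³ = 38.83 g·m⁻²·a⁻¹
Ordering by g·m⁻²·a⁻¹: zinc (38.8) > copper (15.7)

["zinc", "copper"]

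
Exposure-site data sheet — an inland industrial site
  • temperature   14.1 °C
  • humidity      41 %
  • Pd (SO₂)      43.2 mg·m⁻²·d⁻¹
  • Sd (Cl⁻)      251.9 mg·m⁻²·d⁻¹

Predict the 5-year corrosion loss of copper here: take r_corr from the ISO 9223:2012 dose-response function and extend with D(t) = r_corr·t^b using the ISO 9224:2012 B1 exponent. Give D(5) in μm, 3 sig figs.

D(5) = 1.50 μm

copper: temperature factor f = -0.080·(4.1) = -0.3280
  Pd branch = 0.0053·Pd^0.26·e^(0.059·RH+f) = 0.1142 μm/a
  Cl⁻ term: 0.01025·251.9^0.27·exp(0.036·41+0.049·14.1) = 0.3982
  sum: 0.1142 + 0.3982 → r_corr = 0.5124 μm/a
Long-term exponent b (ISO 9224 Table 2, B1) = 0.667
  D(5) = 0.5124 × 5^0.667 = 0.5124 × 2.926 = 1.499 μm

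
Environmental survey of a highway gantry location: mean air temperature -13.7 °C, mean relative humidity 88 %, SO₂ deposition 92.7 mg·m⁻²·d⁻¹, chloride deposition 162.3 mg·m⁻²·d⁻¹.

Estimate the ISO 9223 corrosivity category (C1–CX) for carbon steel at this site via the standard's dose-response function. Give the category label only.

C3

carbon steel: T≤10 °C ⇒ hinge +0.150·(-13.7−10) = -3.5550
  SO₂ term: 1.77·92.7^0.52·exp(0.02·88-3.5550) = 3.1
  Sd branch = 0.102·Sd^0.62·e^(0.033·RH+0.04·T) = 25.25 μm/a
  sum: 3.1 + 25.25 → r_corr = 28.35 μm/a
Category bounds: 25…50 μm/a bracket r_corr ⇒ C3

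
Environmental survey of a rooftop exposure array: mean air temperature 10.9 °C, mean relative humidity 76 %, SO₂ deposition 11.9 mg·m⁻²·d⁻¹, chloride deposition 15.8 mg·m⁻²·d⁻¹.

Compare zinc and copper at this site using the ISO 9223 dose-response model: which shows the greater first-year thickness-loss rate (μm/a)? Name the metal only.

zinc

zinc: f(T) = -0.071·(T−10) [T>10 °C] = -0.0639
  SO₂ term: 0.0129·11.9^0.44·exp(0.046·76-0.0639) = 1.187
  Cl⁻ term: 0.0175·15.8^0.57·exp(0.008·76+0.085·10.9) = 0.3915
  sum: 1.187 + 0.3915 → r_corr = 1.578 μm/a
copper: temperature factor f = -0.080·(0.9) = -0.0720
  Pd branch = 0.0053·Pd^0.26·e^(0.059·RH+f) = 0.8318 μm/a
  Sd branch = 0.01025·Sd^0.27·e^(0.036·RH+0.049·T) = 0.5683 μm/a
  r_corr = 0.8318 + 0.5683 = 1.4 μm/a
Ordering by μm/a: zinc (1.58) > copper (1.4)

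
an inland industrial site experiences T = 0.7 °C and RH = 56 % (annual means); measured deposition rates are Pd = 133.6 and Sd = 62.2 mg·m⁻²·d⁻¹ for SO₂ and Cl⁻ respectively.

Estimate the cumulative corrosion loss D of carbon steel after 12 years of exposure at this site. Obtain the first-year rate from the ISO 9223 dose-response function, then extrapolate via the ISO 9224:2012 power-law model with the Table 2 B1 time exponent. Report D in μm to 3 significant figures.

D(12) = 94.5 μm

carbon steel: f(T) = +0.150·(T−10) [T≤10 °C] = -1.3950
  SO₂ term: 1.77·133.6^0.52·exp(0.02·56-1.3950) = 17.14
  Sd branch = 0.102·Sd^0.62·e^(0.033·RH+0.04·T) = 8.62 μm/a
  r_corr = 17.14 + 8.62 = 25.76 μm/a
Power-law: D(12) = r_corr · 12^0.523
  D(12) = 25.76 × 12^0.523 = 25.76 × 3.668 = 94.48 μm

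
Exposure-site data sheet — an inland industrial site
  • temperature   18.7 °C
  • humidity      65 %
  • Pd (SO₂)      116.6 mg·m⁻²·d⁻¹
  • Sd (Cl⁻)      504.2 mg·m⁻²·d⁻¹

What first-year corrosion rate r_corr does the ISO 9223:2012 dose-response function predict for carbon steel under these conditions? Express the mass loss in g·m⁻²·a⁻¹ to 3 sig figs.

carbon steel: temperature factor f = -0.054·(8.7) = -0.4698
  sulphur-dioxide contribution → 48.22 μm/a
  chloride contribution → 87.22 μm/a
  ⇒ r_corr(carbon steel) = 135.4 μm/a
Convert to mass loss: 135.4 μm/a × 7.85 g/cm³ = 1063 g·m⁻²·a⁻¹

r_corr = 1.06e+03 g·m⁻²·a⁻¹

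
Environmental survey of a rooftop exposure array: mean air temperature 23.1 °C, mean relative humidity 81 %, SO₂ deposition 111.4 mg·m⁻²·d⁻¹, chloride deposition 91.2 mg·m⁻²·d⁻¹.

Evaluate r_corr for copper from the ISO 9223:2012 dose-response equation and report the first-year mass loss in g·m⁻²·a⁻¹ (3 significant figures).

r_corr = 24.5 g·m⁻²·a⁻¹

copper: f(T) = -0.080·(T−10) [T>10 °C] = -1.0480
  SO₂ term: 0.0053·111.4^0.26·exp(0.059·81-1.0480) = 0.753
  Cl⁻ term: 0.01025·91.2^0.27·exp(0.036·81+0.049·23.1) = 1.986
  r_corr = 0.753 + 1.986 = 2.739 μm/a
Convert to mass loss: 2.739 μm/a × 8.96 g/cm³ = 24.54 g·m⁻²·a⁻¹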